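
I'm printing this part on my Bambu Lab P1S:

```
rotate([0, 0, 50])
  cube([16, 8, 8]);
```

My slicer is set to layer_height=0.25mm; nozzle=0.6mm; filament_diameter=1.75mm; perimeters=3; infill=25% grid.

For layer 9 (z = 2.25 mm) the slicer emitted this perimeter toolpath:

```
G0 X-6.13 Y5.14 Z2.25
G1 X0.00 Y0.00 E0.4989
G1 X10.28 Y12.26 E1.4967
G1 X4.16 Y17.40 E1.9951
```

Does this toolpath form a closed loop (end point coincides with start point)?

no

Start point (G0): (-6.13, 5.14). End point (last G1): the path does not return to the start — open.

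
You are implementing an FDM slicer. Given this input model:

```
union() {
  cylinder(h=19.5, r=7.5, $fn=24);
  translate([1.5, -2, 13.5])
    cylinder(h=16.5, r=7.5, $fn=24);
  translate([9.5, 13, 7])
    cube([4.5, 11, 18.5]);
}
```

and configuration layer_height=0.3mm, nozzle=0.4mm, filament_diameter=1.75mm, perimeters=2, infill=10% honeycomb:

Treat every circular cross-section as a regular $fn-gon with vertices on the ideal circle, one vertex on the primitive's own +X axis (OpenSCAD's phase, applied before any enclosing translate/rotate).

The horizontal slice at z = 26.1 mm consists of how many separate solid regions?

1

At z = 26.1 mm: the cylinder does not reach this height (z outside [0, 19.5]); the r=7.5 cylinder at (1.5, -2) gives a regular 24-gon of circumradius 7.5 (constant along its height); the cube at (9.5, 13) does not reach this height (z outside [7, 25.5]); Merging all regions: only the r=7.5 cylinder at (1.5, -2) is present, so the union is just that shape — 1 connected region. The result has 1 disconnected region.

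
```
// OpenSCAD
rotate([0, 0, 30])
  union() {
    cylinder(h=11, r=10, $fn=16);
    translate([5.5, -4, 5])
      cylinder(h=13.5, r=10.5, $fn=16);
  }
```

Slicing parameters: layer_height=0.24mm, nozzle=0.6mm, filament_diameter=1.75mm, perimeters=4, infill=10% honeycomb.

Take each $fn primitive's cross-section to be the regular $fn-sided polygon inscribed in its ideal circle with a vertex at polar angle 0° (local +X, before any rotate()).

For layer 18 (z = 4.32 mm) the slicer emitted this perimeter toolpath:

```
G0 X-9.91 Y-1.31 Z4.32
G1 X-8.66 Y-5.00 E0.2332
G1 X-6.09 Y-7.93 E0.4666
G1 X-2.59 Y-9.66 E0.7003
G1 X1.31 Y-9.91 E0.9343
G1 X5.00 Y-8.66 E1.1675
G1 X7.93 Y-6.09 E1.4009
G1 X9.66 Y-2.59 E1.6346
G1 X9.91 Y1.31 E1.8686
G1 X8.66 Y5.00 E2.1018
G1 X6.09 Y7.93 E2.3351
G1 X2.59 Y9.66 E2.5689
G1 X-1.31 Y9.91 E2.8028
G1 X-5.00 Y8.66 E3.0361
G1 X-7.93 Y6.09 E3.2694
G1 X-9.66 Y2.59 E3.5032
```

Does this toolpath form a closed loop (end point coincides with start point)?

Start point (G0): (-9.91, -1.31). End point (last G1): the path does not return to the start — open.

no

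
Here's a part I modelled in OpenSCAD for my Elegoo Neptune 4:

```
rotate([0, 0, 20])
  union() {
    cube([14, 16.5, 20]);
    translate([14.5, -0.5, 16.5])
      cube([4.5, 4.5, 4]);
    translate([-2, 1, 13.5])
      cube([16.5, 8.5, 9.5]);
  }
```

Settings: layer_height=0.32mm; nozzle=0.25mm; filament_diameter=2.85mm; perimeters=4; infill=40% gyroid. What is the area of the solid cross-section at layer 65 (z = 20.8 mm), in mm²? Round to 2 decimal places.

140.25 mm²

At z = 20.8 mm: the cube is absent (z outside [0, 20]); the cube at (14.5, -0.5) does not reach this height (z outside [16.5, 20.5]); the cube at (-2, 1) is present — its section is the full 16.5×8.5 rectangle (area 140.25 mm²); Combining (union): only the 16.5×8.5 cube at (-2, 1) is present, so the union is just that shape — area = 140.25 mm²; (whole slice rotated 20° about Z — lengths, areas and connectivity unchanged). Overall, the cross-section is a single solid region. Net area = 140.25 mm².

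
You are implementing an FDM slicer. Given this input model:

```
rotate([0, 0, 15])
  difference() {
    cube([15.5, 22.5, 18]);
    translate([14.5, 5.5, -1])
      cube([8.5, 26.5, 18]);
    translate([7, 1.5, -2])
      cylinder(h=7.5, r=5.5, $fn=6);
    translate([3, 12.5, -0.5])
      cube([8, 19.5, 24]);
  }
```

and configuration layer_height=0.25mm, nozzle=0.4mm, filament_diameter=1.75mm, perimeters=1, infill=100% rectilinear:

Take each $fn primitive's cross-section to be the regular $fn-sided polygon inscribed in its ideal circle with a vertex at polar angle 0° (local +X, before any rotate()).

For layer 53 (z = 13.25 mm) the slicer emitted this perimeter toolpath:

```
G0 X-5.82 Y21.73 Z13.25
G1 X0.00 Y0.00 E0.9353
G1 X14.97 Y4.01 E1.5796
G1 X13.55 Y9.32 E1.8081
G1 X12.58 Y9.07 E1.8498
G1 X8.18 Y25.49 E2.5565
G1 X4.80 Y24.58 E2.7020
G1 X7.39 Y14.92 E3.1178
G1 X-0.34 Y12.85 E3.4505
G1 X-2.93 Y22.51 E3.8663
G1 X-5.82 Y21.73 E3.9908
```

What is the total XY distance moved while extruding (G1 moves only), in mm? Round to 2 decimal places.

95.99 mm

Sum the Euclidean lengths of each G1 segment: total = 95.99 mm.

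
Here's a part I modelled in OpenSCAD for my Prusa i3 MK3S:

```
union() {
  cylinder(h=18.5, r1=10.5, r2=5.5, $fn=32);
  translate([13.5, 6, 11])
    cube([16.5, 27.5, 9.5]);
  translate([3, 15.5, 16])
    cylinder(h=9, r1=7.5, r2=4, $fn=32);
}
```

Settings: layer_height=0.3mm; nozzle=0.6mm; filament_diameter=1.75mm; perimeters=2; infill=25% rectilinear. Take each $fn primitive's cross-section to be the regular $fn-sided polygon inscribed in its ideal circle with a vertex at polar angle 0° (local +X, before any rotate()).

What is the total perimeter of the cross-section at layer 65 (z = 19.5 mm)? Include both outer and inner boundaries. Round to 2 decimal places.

126.51 mm

At z = 19.5 mm: the cone is not intersected at this z (z outside [0, 18.5]); the 16.5×27.5 cube at (13.5, 6) contributes its full rectangle (perimeter 88.00 mm); the cone at (3, 15.5) contributes a regular 32-gon of circumradius 6.139 (interpolated between r1=7.5 and r2=4 at t=0.389) (perimeter = 2·32·6.139·sin(180°/32) = 38.51 mm); Merging all regions: the 2 present regions are separate (no shared area or edge), so areas and boundary lengths simply add and each stays a separate island — boundary = 126.51 mm. Overall, the cross-section has 2 separate islands. Total boundary length (outer) = 126.51 mm.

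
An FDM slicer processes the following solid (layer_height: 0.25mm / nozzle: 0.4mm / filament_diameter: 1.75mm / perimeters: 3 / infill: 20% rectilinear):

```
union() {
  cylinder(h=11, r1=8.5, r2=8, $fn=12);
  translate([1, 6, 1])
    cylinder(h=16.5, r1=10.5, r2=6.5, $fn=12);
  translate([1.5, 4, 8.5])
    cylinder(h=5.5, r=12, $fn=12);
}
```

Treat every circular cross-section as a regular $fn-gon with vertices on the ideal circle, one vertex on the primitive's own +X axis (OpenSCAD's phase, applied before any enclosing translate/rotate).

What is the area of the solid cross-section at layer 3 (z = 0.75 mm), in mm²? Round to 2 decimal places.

215.01 mm²

At z = 0.75 mm: the cone contributes a regular 12-gon of circumradius 8.466 (interpolated between r1=8.5 and r2=8 at t=0.068) (area = (12/2)·8.466²·sin(360°/12) = 215.01 mm²); the cone at (1, 6) is absent (z outside [1, 17.5]); the cylinder at (1.5, 4) does not reach this height (z outside [8.5, 14]); Taking the union: only the cone is present, so the union is just that shape — area = 215.01 mm². Overall, the cross-section is a single solid region. Net area = 215.01 mm².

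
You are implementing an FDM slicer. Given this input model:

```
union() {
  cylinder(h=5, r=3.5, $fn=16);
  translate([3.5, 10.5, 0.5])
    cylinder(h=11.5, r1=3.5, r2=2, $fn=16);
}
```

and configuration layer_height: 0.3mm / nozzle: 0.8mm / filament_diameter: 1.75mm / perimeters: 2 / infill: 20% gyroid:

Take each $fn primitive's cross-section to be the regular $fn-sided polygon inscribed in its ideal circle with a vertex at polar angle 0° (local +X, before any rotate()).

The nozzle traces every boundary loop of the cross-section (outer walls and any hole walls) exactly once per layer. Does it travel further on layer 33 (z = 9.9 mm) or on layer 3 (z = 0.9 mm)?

layer 3 (z = 0.9 mm)

Layer 33 (z = 9.9): the cylinder is not intersected at this z (z outside [0, 5]); the cone at (3.5, 10.5) (r1=3.5→r2=2) has section circumradius 2.274 here — a regular 16-gon (perimeter = 2·16·2.274·sin(180°/16) = 14.20 mm); Taking the union: only the cone at (3.5, 10.5) is present, so the union is just that shape — boundary = 14.20 mm. So its perimeter = 14.20 mm. Layer 3 (z = 0.9): the cylinder: section is a regular 16-gon, circumradius r=3.5 (perimeter = 2·16·3.500·sin(180°/16) = 21.85 mm); the cone at (3.5, 10.5) contributes a regular 16-gon of circumradius 3.448 (interpolated between r1=3.5 and r2=2 at t=0.035) (perimeter = 2·16·3.448·sin(180°/16) = 21.52 mm); Taking the union: the 2 present regions are separate (no shared area or edge), so areas and boundary lengths simply add and each stays a separate island — boundary = 43.37 mm. So its perimeter = 43.37 mm. Layer 3 is larger (43.37 vs 14.20 mm).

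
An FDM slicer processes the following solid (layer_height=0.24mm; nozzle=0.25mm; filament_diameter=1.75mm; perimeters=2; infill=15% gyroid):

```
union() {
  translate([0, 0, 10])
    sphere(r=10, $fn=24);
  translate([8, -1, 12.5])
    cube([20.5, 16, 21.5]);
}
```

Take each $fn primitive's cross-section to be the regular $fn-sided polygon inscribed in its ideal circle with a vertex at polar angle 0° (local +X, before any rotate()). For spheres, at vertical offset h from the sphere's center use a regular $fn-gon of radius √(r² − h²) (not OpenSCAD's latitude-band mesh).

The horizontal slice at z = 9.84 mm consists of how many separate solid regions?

At z = 9.84 mm: the r=10 sphere contributes a regular 24-gon of circumradius √(10²−0.16²) = 9.999; the cube at (8, -1) is not intersected at this z (z outside [12.5, 34]); Merging all regions: only the r=10 sphere is present, so the union is just that shape — 1 connected region. The result has 1 disconnected region.

1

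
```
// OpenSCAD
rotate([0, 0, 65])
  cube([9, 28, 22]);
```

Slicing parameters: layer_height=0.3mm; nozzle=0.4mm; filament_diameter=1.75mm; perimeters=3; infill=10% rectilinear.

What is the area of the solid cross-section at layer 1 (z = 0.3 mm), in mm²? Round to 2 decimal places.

At z = 0.3 mm: the cube is present — its section is the full 9×28 rectangle (area 252.00 mm²); (rotated 65° about Z; rotation is an isometry so areas/perimeters/island counts are preserved). Overall, the cross-section is a single solid region. Net area = 252.00 mm².

252.00 mm²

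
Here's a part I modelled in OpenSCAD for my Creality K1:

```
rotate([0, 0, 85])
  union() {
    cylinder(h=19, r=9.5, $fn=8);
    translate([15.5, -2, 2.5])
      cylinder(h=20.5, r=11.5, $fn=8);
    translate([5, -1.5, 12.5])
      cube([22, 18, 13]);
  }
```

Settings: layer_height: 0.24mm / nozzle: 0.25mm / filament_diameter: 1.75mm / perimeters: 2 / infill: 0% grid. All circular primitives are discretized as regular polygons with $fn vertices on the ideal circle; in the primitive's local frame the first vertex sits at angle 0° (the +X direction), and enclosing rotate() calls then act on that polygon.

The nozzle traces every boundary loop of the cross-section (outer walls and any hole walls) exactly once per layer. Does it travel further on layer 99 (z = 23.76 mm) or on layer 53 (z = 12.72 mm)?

layer 53 (z = 12.72 mm)

Layer 99 (z = 23.76): the cylinder is not intersected at this z (z outside [0, 19]); the cylinder at (15.5, -2) is not intersected at this z (z outside [2.5, 23]); the cube at (5, -1.5) is present — its section is the full 22×18 rectangle (perimeter 80.00 mm); Merging all regions: only the 22×18 cube at (5, -1.5) is present, so the union is just that shape — boundary = 80.00 mm; (whole slice rotated 85° about Z — lengths, areas and connectivity unchanged). So its perimeter = 80.00 mm. Layer 53 (z = 12.72): the cylinder: section is a regular 8-gon, circumradius r=9.5 (perimeter = 2·8·9.500·sin(180°/8) = 58.17 mm); the r=11.5 cylinder at (15.5, -2) gives a regular 8-gon of circumradius 11.5 (constant along its height) (perimeter = 2·8·11.500·sin(180°/8) = 70.41 mm); the cube at (5, -1.5) is present — its section is the full 22×18 rectangle (perimeter 80.00 mm); Combining (union): the regions partially overlap (shared area 218.67 mm²), so the edge portions inside another operand are dropped and the merged outline is re-measured after clipping — boundary = 120.69 mm; (whole slice rotated 85° about Z — lengths, areas and connectivity unchanged). So its perimeter = 120.69 mm. Layer 53 is larger (120.69 vs 80.00 mm).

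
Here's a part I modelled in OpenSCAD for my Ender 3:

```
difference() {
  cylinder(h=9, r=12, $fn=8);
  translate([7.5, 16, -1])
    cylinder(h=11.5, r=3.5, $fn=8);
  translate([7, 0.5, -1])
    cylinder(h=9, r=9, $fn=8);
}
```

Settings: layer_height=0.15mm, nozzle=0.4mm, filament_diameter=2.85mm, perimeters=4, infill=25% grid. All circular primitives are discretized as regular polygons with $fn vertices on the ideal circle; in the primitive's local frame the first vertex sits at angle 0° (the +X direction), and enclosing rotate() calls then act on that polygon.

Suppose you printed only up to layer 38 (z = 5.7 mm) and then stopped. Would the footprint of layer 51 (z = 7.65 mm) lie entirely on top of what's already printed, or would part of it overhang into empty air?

entirely on top

Compare the two slices. At z = 5.7: the r=12 cylinder contributes a regular 8-gon of circumradius 12 (area = (8/2)·12.000²·sin(360°/8) = 407.29 mm²); the r=3.5 cylinder at (7.5, 16) gives a regular 8-gon of circumradius 3.5 (constant along its height) (area = (8/2)·3.500²·sin(360°/8) = 34.65 mm²); the r=9 cylinder at (7, 0.5) contributes a regular 8-gon of circumradius 9 (area = (8/2)·9.000²·sin(360°/8) = 229.10 mm²); Taking the first minus the rest: starting from the r=12 cylinder (407.29 mm²), the r=3.5 cylinder at (7.5, 16) misses the remaining region (no effect); the r=9 cylinder at (7, 0.5) partially overlaps it — only the 169.42 mm² overlap (of its 229.10 mm²) is removed, clipping the outline — area = 237.88 mm². At z = 7.65: the r=12 cylinder gives a regular 8-gon of circumradius 12 (constant along its height) (area = (8/2)·12.000²·sin(360°/8) = 407.29 mm²); the r=3.5 cylinder at (7.5, 16) gives a regular 8-gon of circumradius 3.5 (constant along its height) (area = (8/2)·3.500²·sin(360°/8) = 34.65 mm²); the cylinder at (7, 0.5): section is a regular 8-gon, circumradius r=9 (area = (8/2)·9.000²·sin(360°/8) = 229.10 mm²); Subtracting the remaining from the first: starting from the r=12 cylinder (407.29 mm²), the r=3.5 cylinder at (7.5, 16) misses the remaining region (no effect); the r=9 cylinder at (7, 0.5) partially overlaps it — only the 169.42 mm² overlap (of its 229.10 mm²) is removed, clipping the outline — area = 237.88 mm². Checking containment: the cross-section at z = 7.65 is a subset of the cross-section at z = 5.7.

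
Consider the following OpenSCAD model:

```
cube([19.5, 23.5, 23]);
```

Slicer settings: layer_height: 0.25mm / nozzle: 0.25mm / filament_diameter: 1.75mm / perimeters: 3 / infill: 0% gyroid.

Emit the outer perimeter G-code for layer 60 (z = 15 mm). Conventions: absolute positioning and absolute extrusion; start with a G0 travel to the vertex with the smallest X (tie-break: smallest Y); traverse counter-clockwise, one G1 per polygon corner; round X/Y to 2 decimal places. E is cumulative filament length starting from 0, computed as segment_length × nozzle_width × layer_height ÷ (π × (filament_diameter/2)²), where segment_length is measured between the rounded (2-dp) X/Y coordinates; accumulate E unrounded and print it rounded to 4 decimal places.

G0 X0.00 Y0.00 Z15.00
G1 X19.50 Y0.00 E0.5067
G1 X19.50 Y23.50 E1.1173
G1 X0.00 Y23.50 E1.6240
G1 X0.00 Y0.00 E2.2347

At z = 15 mm: the 19.5×23.5 cube contributes its full rectangle. The outline is a single polygon with 4 vertices. Extrusion per mm of travel: 0.25 × 0.25 / (π × 0.875²) = 0.025984. Accumulating E over each segment gives final E = 2.2347.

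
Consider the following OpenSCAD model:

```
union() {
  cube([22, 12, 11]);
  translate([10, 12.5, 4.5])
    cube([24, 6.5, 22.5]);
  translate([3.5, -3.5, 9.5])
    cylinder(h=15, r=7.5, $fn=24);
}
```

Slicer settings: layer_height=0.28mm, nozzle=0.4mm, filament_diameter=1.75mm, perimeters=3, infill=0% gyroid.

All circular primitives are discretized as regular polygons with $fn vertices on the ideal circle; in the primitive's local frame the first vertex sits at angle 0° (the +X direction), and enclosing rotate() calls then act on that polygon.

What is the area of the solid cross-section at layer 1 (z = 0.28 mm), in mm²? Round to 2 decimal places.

At z = 0.28 mm: the cube (footprint 22×12) is included at this height (area 264.00 mm²); the cube at (10, 12.5) is absent (z outside [4.5, 27]); the cylinder at (3.5, -3.5) is not intersected at this z (z outside [9.5, 24.5]); Merging all regions: only the 22×12 cube is present, so the union is just that shape — area = 264.00 mm². Overall, the cross-section is a single solid region. Net area = 264.00 mm².

264.00 mm²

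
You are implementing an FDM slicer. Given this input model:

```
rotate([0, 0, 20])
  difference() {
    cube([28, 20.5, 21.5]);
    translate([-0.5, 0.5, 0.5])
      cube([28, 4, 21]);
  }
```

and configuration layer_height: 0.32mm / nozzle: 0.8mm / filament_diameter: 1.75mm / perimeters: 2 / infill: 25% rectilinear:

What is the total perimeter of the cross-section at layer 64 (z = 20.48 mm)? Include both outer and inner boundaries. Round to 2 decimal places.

152.00 mm

At z = 20.48 mm: the cube (footprint 28×20.5) is included at this height (perimeter 97.00 mm); the cube at (-0.5, 0.5) (footprint 28×4) is included at this height (perimeter 64.00 mm); Subtracting the remaining from the first: starting from the 28×20.5 cube, the 28×4 cube at (-0.5, 0.5) partially overlaps it — only the 110.00 mm² overlap (of its 112.00 mm²) is removed, clipping the outline — boundary = 152.00 mm; (rotated 20° about Z; rotation is an isometry so areas/perimeters/island counts are preserved). Overall, the cross-section is a single solid region. Total boundary length (outer) = 152.00 mm.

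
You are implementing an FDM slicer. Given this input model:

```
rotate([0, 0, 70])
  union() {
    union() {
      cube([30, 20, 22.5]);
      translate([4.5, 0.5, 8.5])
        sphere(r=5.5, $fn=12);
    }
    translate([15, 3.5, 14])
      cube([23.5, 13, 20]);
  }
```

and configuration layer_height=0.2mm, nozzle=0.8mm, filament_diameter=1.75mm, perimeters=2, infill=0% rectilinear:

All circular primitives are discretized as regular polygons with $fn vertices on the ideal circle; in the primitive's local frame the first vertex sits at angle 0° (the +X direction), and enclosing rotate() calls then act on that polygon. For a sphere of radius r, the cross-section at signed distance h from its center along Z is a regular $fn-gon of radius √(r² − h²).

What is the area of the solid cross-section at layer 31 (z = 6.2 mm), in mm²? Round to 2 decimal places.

At z = 6.2 mm: the cube (footprint 30×20) is included at this height (area 600.00 mm²); the r=5.5 sphere at (4.5, 0.5) contributes a regular 12-gon of circumradius √(5.5²−2.3²) = 4.996 (area = (12/2)·4.996²·sin(360°/12) = 74.88 mm²); Taking the union: the regions partially overlap — summed areas 674.88 mm² minus the doubly-counted overlap 41.70 mm² gives 633.18 mm² — area = 633.18 mm²; the cube at (15, 3.5) is not intersected at this z (z outside [14, 34]); Merging all regions: only the result so far is present, so the union is just that shape — area = 633.18 mm²; (whole slice rotated 70° about Z — lengths, areas and connectivity unchanged). Overall, the cross-section is a single solid region. Net area = 633.18 mm².

633.18 mm²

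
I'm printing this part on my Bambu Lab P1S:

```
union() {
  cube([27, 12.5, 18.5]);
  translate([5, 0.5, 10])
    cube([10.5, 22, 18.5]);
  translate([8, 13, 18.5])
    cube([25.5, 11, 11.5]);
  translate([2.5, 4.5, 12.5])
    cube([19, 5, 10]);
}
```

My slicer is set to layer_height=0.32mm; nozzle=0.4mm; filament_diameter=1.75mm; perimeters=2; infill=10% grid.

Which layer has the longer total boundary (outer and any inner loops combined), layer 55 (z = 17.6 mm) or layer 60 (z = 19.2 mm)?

Layer 55 (z = 17.6): the cube (footprint 27×12.5) is included at this height (perimeter 79.00 mm); the cube at (5, 0.5) is present — its section is the full 10.5×22 rectangle (perimeter 65.00 mm); the cube at (8, 13) does not reach this height (z outside [18.5, 30]); the cube at (2.5, 4.5) is present — its section is the full 19×5 rectangle (perimeter 48.00 mm); Taking the union: the regions partially overlap (shared area 221.00 mm²), so the edge portions inside another operand are dropped and the merged outline is re-measured after clipping — boundary = 99.00 mm. So its perimeter = 99.00 mm. Layer 60 (z = 19.2): the cube is not intersected at this z (z outside [0, 18.5]); the cube at (5, 0.5) is present — its section is the full 10.5×22 rectangle (perimeter 65.00 mm); the 25.5×11 cube at (8, 13) contributes its full rectangle (perimeter 73.00 mm); the cube at (2.5, 4.5) (footprint 19×5) is included at this height (perimeter 48.00 mm); Taking the union: the regions partially overlap (shared area 123.75 mm²), so the edge portions inside another operand are dropped and the merged outline is re-measured after clipping — boundary = 121.00 mm. So its perimeter = 121.00 mm. Layer 60 is larger (121.00 vs 99.00 mm).

layer 60 (z = 19.2 mm)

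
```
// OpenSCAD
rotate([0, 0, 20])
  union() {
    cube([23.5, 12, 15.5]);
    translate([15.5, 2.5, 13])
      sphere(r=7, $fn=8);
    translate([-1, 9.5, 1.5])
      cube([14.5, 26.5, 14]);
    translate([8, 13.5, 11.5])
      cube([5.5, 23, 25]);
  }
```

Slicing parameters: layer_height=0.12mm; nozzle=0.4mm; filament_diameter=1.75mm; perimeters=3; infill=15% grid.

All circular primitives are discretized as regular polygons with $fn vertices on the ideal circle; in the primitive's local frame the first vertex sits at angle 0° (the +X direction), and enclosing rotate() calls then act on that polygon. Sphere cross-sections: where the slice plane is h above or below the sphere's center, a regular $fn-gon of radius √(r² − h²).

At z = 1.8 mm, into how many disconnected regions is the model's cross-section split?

1

At z = 1.8 mm: the cube is present — its section is the full 23.5×12 rectangle; the sphere at (15.5, 2.5) does not reach this height (|z−center|=11.200 > r=7); the cube at (-1, 9.5) is present — its section is the full 14.5×26.5 rectangle; the cube at (8, 13.5) is absent (z outside [11.5, 36.5]); Taking the union: the regions partially overlap (shared area 33.75 mm²), so overlapping operands fuse into one piece — 1 connected region; (rotated 20° about Z; rotation is an isometry so areas/perimeters/island counts are preserved). The result has 1 disconnected region.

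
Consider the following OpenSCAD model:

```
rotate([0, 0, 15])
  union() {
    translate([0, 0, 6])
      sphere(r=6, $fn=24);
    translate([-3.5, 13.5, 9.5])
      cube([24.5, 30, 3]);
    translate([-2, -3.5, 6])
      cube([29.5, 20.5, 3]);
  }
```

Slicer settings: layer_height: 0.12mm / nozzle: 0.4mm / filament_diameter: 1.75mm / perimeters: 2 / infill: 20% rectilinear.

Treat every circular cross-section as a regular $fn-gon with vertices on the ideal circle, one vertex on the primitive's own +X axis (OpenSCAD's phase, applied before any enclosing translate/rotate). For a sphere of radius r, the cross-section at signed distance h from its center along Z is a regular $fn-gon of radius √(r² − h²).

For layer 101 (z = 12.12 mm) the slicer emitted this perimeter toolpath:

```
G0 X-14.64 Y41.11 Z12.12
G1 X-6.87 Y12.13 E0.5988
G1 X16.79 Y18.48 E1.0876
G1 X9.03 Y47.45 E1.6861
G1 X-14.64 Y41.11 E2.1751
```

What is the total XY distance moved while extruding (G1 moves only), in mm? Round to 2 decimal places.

109.00 mm

Sum the Euclidean lengths of each G1 segment: total = 109.00 mm.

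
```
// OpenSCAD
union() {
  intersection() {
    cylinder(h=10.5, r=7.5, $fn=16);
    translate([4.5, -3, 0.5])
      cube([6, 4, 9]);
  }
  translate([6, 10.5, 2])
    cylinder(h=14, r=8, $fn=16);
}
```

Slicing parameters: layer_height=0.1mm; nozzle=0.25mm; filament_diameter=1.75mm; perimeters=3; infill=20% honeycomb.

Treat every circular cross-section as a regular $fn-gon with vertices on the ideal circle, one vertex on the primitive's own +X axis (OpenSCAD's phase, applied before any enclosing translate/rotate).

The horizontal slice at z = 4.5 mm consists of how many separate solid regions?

2

At z = 4.5 mm: the r=7.5 cylinder gives a regular 16-gon of circumradius 7.5 (constant along its height); the cube at (4.5, -3) is present — its section is the full 6×4 rectangle; Keeping only the common overlap: the 6×4 cube at (4.5, -3) partially overlaps the r=7.5 cylinder; clipping to the common part keeps 11.00 mm² — 1 connected region; the cylinder at (6, 10.5): section is a regular 16-gon, circumradius r=8; Merging all regions: the 2 present regions are separate (no shared area or edge), so areas and boundary lengths simply add and each stays a separate island — 2 connected regions. The result has 2 disconnected regions.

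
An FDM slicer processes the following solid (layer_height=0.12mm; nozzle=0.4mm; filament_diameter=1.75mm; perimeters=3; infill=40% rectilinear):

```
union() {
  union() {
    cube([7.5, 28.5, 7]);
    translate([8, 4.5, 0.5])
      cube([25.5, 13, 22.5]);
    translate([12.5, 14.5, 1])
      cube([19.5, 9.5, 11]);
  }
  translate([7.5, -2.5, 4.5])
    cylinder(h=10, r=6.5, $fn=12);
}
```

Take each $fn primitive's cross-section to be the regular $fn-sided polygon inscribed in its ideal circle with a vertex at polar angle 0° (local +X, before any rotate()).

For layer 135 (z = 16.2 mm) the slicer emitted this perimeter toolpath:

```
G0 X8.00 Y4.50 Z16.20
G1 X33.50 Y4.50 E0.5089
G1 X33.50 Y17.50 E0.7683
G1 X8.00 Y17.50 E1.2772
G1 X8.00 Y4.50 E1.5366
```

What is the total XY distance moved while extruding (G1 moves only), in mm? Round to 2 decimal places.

Sum the Euclidean lengths of each G1 segment: total = 77.00 mm.

77.00 mm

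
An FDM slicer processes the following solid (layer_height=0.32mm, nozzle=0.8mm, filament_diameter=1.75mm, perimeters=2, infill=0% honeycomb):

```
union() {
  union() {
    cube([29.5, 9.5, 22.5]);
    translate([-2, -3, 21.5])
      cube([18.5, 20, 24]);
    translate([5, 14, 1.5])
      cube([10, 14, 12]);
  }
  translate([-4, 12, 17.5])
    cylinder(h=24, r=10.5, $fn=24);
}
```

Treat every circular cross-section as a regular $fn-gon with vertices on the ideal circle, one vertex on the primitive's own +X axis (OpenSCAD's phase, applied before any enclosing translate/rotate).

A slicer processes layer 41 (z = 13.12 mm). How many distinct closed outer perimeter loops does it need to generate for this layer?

At z = 13.12 mm: the 29.5×9.5 cube contributes its full rectangle; the cube at (-2, -3) is not intersected at this z (z outside [21.5, 45.5]); the cube at (5, 14) is present — its section is the full 10×14 rectangle; Merging all regions: the 2 present regions are separate (no shared area or edge), so areas and boundary lengths simply add and each stays a separate island — 2 connected regions; the cylinder at (-4, 12) is not intersected at this z (z outside [17.5, 41.5]); Combining (union): only that combined region is present, so the union is just that shape — 2 connected regions. The result has 2 disconnected regions.

2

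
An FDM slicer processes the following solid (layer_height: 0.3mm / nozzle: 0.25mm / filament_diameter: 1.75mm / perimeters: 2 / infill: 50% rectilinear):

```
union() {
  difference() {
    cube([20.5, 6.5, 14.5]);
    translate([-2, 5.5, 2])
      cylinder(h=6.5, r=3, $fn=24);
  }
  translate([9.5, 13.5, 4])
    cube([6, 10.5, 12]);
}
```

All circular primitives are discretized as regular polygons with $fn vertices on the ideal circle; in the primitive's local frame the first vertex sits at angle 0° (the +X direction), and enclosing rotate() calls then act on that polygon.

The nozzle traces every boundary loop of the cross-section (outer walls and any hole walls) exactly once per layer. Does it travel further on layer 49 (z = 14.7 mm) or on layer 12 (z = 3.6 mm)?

Layer 49 (z = 14.7): the cube does not reach this height (z outside [0, 14.5]); the cylinder at (-2, 5.5) is not intersected at this z (z outside [2, 8.5]); Taking the first minus the rest: the first operand is absent here, so nothing remains; the cube at (9.5, 13.5) is present — its section is the full 6×10.5 rectangle (perimeter 33.00 mm); Combining (union): only the 6×10.5 cube at (9.5, 13.5) is present, so the union is just that shape — boundary = 33.00 mm. So its perimeter = 33.00 mm. Layer 12 (z = 3.6): the cube is present — its section is the full 20.5×6.5 rectangle (perimeter 54.00 mm); the r=3 cylinder at (-2, 5.5) contributes a regular 24-gon of circumradius 3 (perimeter = 2·24·3.000·sin(180°/24) = 18.80 mm); Taking the first minus the rest: starting from the 20.5×6.5 cube, the r=3 cylinder at (-2, 5.5) partially overlaps it — only the 2.43 mm² overlap (of its 27.95 mm²) is removed, clipping the outline — boundary = 53.51 mm; the cube at (9.5, 13.5) does not reach this height (z outside [4, 16]); Taking the union: only the result so far is present, so the union is just that shape — boundary = 53.51 mm. So its perimeter = 53.51 mm. Layer 12 is larger (53.51 vs 33.00 mm).

layer 12 (z = 3.6 mm)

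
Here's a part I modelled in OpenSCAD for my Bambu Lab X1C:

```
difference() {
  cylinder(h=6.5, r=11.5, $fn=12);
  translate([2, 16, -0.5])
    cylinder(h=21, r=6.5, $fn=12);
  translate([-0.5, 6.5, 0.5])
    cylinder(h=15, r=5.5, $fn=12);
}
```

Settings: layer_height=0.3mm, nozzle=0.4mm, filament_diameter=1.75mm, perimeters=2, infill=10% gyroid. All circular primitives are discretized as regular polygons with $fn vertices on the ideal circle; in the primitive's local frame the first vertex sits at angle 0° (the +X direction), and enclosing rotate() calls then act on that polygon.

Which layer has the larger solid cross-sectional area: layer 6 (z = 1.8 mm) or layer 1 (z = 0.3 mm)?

Layer 6 (z = 1.8): the r=11.5 cylinder gives a regular 12-gon of circumradius 11.5 (constant along its height) (area = (12/2)·11.500²·sin(360°/12) = 396.75 mm²); the cylinder at (2, 16): section is a regular 12-gon, circumradius r=6.5 (area = (12/2)·6.500²·sin(360°/12) = 126.75 mm²); the cylinder at (-0.5, 6.5): section is a regular 12-gon, circumradius r=5.5 (area = (12/2)·5.500²·sin(360°/12) = 90.75 mm²); After the difference (first − rest): starting from the r=11.5 cylinder (396.75 mm²), the r=6.5 cylinder at (2, 16) partially overlaps it — only the 6.59 mm² overlap (of its 126.75 mm²) is removed, clipping the outline; the r=5.5 cylinder at (-0.5, 6.5) partially overlaps it — only the 81.59 mm² overlap (of its 90.75 mm²) is removed, clipping the outline — area = 308.58 mm². So its area = 308.58 mm². Layer 1 (z = 0.3): the r=11.5 cylinder gives a regular 12-gon of circumradius 11.5 (constant along its height) (area = (12/2)·11.500²·sin(360°/12) = 396.75 mm²); the r=6.5 cylinder at (2, 16) gives a regular 12-gon of circumradius 6.5 (constant along its height) (area = (12/2)·6.500²·sin(360°/12) = 126.75 mm²); the cylinder at (-0.5, 6.5) is not intersected at this z (z outside [0.5, 15.5]); After the difference (first − rest): starting from the r=11.5 cylinder (396.75 mm²), the r=6.5 cylinder at (2, 16) partially overlaps it — only the 6.59 mm² overlap (of its 126.75 mm²) is removed, clipping the outline — area = 390.16 mm². So its area = 390.16 mm². Layer 1 is larger (390.16 vs 308.58 mm²).

layer 1 (z = 0.3 mm)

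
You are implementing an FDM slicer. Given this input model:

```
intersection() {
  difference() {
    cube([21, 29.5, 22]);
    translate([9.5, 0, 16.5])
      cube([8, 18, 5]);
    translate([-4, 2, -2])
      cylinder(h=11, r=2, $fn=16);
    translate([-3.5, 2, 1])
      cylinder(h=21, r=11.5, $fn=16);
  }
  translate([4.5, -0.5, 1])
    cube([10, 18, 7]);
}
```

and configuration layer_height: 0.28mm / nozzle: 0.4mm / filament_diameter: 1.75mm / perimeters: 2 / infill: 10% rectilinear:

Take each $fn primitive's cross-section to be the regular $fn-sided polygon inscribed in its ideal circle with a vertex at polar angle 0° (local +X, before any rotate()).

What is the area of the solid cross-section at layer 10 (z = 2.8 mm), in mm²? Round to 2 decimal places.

149.77 mm²

At z = 2.8 mm: the cube is present — its section is the full 21×29.5 rectangle (area 619.50 mm²); the cube at (9.5, 0) does not reach this height (z outside [16.5, 21.5]); the r=2 cylinder at (-4, 2) contributes a regular 16-gon of circumradius 2 (area = (16/2)·2.000²·sin(360°/16) = 12.25 mm²); the r=11.5 cylinder at (-3.5, 2) contributes a regular 16-gon of circumradius 11.5 (area = (16/2)·11.500²·sin(360°/16) = 404.88 mm²); Taking the first minus the rest: starting from the 21×29.5 cube (619.50 mm²), the r=2 cylinder at (-4, 2) misses the remaining region (no effect); the r=11.5 cylinder at (-3.5, 2) partially overlaps it — only the 77.79 mm² overlap (of its 404.88 mm²) is removed, clipping the outline — area = 541.71 mm²; the 10×18 cube at (4.5, -0.5) contributes its full rectangle (area 180.00 mm²); After intersecting: the 10×18 cube at (4.5, -0.5) partially overlaps the result so far; clipping to the common part keeps 149.77 mm² — area = 149.77 mm². Overall, the cross-section is a single solid region. Net area = 149.77 mm².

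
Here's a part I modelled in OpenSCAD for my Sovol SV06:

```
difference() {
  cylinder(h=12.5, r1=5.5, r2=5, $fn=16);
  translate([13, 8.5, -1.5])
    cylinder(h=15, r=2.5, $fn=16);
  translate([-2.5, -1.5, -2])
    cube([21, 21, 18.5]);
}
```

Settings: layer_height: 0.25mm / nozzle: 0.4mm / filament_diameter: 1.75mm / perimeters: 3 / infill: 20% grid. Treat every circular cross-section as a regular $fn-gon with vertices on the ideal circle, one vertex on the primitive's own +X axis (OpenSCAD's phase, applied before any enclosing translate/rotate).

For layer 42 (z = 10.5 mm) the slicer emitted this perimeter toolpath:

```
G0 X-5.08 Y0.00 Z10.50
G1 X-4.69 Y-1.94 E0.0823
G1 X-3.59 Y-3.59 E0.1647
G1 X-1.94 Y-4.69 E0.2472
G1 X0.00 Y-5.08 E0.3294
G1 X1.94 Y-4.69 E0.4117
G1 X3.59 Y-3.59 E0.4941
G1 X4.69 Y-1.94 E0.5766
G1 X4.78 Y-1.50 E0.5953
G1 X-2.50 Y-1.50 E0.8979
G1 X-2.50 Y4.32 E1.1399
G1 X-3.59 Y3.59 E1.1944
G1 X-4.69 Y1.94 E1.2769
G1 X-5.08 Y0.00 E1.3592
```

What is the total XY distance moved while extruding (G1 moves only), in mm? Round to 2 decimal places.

32.69 mm

Sum the Euclidean lengths of each G1 segment: total = 32.69 mm.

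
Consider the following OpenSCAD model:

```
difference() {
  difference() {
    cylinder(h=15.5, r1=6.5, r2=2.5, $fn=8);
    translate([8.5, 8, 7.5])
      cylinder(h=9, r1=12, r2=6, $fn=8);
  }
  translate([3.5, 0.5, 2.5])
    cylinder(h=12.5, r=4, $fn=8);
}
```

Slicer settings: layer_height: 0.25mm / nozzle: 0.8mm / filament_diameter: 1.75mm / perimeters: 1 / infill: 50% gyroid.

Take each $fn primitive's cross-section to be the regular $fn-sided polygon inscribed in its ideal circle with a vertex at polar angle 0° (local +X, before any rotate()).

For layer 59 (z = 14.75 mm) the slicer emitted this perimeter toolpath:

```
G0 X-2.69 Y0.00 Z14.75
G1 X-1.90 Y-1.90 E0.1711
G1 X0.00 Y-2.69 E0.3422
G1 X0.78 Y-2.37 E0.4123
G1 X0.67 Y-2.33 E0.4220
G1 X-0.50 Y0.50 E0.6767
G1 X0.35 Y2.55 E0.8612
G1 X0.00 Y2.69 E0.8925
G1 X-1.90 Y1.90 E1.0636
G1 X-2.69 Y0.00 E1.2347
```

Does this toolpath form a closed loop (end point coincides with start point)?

yes

Start point (G0): (-2.69, 0.00). End point (last G1): the path returns to the start — closed.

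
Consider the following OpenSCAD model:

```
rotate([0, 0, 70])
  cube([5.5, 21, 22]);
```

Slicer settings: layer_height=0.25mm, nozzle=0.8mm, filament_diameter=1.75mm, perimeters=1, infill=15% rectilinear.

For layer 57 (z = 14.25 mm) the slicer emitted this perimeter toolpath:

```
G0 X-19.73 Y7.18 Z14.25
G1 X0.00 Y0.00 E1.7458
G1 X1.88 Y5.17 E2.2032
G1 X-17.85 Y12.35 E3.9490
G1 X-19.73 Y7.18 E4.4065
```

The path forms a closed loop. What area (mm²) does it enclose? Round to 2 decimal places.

115.50 mm²

Apply the shoelace formula to the sequence of (X, Y) vertices; enclosed area = 115.50 mm².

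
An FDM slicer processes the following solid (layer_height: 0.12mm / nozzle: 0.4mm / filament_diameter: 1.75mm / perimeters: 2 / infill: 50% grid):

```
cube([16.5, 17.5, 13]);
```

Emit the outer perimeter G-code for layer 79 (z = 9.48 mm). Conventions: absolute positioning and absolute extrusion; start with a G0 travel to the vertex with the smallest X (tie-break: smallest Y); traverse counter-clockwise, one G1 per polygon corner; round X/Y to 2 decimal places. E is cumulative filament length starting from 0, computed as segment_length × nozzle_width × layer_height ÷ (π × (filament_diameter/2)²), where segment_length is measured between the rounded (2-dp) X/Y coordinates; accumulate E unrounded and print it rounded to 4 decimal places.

At z = 9.48 mm: the 16.5×17.5 cube contributes its full rectangle. The outline is a single polygon with 4 vertices. Extrusion per mm of travel: 0.4 × 0.12 / (π × 0.875²) = 0.019956. Accumulating E over each segment gives final E = 1.3570.

G0 X0.00 Y0.00 Z9.48
G1 X16.50 Y0.00 E0.3293
G1 X16.50 Y17.50 E0.6785
G1 X0.00 Y17.50 E1.0078
G1 X0.00 Y0.00 E1.3570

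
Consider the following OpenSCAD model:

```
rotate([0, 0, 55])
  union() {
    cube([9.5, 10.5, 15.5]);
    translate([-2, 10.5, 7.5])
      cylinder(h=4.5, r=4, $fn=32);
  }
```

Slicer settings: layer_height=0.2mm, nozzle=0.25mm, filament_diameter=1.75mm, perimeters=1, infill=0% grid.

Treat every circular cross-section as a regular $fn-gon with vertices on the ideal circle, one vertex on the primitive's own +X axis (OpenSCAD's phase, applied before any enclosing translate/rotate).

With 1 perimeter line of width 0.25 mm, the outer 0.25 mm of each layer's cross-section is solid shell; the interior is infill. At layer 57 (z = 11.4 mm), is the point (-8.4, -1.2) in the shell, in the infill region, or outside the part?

At z = 11.4 mm: the 9.5×10.5 cube contributes its full rectangle; the cylinder at (-2, 10.5): section is a regular 32-gon, circumradius r=4; Taking the union: the regions partially overlap (shared area 4.86 mm²), so overlapping operands fuse into one piece — 1 connected region; (whole slice rotated 55° about Z — lengths, areas and connectivity unchanged). Overall, the cross-section is a single solid region. Undo the 55° rotation: the query point maps to (-5.801, 6.193) in the un-rotated model frame. The nearest boundary edge runs (-4.22, 7.17)→(-4.83, 7.67); distance from the point to it = 1.76 mm. The point is not inside any of the regions above, so it lies outside the cross-section (1.76 mm from the nearest boundary).

outside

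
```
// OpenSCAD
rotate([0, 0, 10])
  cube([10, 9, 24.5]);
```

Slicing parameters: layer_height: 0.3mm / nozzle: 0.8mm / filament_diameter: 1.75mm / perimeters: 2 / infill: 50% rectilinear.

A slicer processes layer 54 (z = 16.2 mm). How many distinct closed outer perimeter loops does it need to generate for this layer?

1

At z = 16.2 mm: the cube is present — its section is the full 10×9 rectangle; (rotated 10° about Z; rotation is an isometry so areas/perimeters/island counts are preserved). The result has 1 disconnected region.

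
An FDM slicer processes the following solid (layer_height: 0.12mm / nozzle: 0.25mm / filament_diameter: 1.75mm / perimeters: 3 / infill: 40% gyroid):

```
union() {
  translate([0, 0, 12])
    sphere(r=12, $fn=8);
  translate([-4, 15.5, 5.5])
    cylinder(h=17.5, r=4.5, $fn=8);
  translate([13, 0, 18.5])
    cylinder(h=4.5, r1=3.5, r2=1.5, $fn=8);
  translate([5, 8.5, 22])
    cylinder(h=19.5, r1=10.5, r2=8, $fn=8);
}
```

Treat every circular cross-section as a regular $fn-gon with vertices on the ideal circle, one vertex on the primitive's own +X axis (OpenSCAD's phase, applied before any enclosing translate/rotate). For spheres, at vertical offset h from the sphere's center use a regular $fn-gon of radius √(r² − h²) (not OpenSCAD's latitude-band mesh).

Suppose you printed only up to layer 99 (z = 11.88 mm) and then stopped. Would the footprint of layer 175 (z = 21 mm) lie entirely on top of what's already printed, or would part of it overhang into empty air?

Compare the two slices. At z = 11.88: the sphere: section is a regular 8-gon, circumradius = √(r²−h²) = √(12²−0.12²) = 11.999 (area = (8/2)·11.999²·sin(360°/8) = 407.25 mm²); the cylinder at (-4, 15.5): section is a regular 8-gon, circumradius r=4.5 (area = (8/2)·4.500²·sin(360°/8) = 57.28 mm²); the cone at (13, 0) is absent (z outside [18.5, 23]); the cone at (5, 8.5) is not intersected at this z (z outside [22, 41.5]); Merging all regions: the 2 present regions are separate (no shared area or edge), so areas and boundary lengths simply add and each stays a separate island — area = 464.53 mm². At z = 21: the r=12 sphere slices to a regular 8-gon of circumradius 7.937 (√(r²−h²) with h=9 from center) (area = (8/2)·7.937²·sin(360°/8) = 178.19 mm²); the r=4.5 cylinder at (-4, 15.5) gives a regular 8-gon of circumradius 4.5 (constant along its height) (area = (8/2)·4.500²·sin(360°/8) = 57.28 mm²); the cone at (13, 0): at t=0.556 of its height the radius interpolates to r₁+(r₂−r₁)t = 2.389, giving a regular 8-gon of that circumradius (area = (8/2)·2.389²·sin(360°/8) = 16.14 mm²); the cone at (5, 8.5) is absent (z outside [22, 41.5]); Combining (union): the 3 present regions are separate (no shared area or edge), so areas and boundary lengths simply add and each stays a separate island — area = 251.61 mm². Checking containment: at z = 21 the cross-section extends beyond the z = 11.88 cross-section by about 13.81 mm².

part overhangs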